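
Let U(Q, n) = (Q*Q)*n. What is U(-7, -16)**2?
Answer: 614656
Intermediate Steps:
U(Q, n) = n*Q**2 (U(Q, n) = Q**2*n = n*Q**2)
U(-7, -16)**2 = (-16*(-7)**2)**2 = (-16*49)**2 = (-784)**2 = 614656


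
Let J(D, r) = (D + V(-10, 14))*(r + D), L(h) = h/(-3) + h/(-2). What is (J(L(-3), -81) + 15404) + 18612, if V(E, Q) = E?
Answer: 138419/4 ≈ 34605.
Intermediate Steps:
L(h) = -5*h/6 (L(h) = h*(-⅓) + h*(-½) = -h/3 - h/2 = -5*h/6)
J(D, r) = (-10 + D)*(D + r) (J(D, r) = (D - 10)*(r + D) = (-10 + D)*(D + r))
(J(L(-3), -81) + 15404) + 18612 = (((-⅚*(-3))² - (-25)*(-3)/3 - 10*(-81) - ⅚*(-3)*(-81)) + 15404) + 18612 = (((5/2)² - 10*5/2 + 810 + (5/2)*(-81)) + 15404) + 18612 = ((25/4 - 25 + 810 - 405/2) + 15404) + 18612 = (2355/4 + 15404) + 18612 = 63971/4 + 18612 = 138419/4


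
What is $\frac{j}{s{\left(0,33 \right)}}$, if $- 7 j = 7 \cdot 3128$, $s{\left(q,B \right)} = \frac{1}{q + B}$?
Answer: $-103224$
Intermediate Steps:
$s{\left(q,B \right)} = \frac{1}{B + q}$
$j = -3128$ ($j = - \frac{7 \cdot 3128}{7} = \left(- \frac{1}{7}\right) 21896 = -3128$)
$\frac{j}{s{\left(0,33 \right)}} = - \frac{3128}{\frac{1}{33 + 0}} = - \frac{3128}{\frac{1}{33}} = - 3128 \frac{1}{\frac{1}{33}} = \left(-3128\right) 33 = -103224$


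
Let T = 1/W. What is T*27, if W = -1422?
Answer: -3/158 ≈ -0.018987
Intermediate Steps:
T = -1/1422 (T = 1/(-1422) = -1/1422 ≈ -0.00070324)
T*27 = -1/1422*27 = -3/158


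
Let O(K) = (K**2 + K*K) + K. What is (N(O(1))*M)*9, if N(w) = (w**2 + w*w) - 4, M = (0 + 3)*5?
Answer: 1890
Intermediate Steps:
M = 15 (M = 3*5 = 15)
O(K) = K + 2*K**2 (O(K) = (K**2 + K**2) + K = 2*K**2 + K = K + 2*K**2)
N(w) = -4 + 2*w**2 (N(w) = (w**2 + w**2) - 4 = 2*w**2 - 4 = -4 + 2*w**2)
(N(O(1))*M)*9 = ((-4 + 2*(1*(1 + 2*1))**2)*15)*9 = ((-4 + 2*(1*(1 + 2))**2)*15)*9 = ((-4 + 2*(1*3)**2)*15)*9 = ((-4 + 2*3**2)*15)*9 = ((-4 + 2*9)*15)*9 = ((-4 + 18)*15)*9 = (14*15)*9 = 210*9 = 1890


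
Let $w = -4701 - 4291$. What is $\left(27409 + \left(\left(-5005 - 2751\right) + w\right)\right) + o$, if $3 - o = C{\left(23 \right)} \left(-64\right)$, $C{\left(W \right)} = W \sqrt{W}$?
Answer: $10664 + 1472 \sqrt{23} \approx 17723.0$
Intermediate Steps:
$w = -8992$ ($w = -4701 - 4291 = -8992$)
$C{\left(W \right)} = W^{\frac{3}{2}}$
$o = 3 + 1472 \sqrt{23}$ ($o = 3 - 23^{\frac{3}{2}} \left(-64\right) = 3 - 23 \sqrt{23} \left(-64\right) = 3 - - 1472 \sqrt{23} = 3 + 1472 \sqrt{23} \approx 7062.5$)
$\left(27409 + \left(\left(-5005 - 2751\right) + w\right)\right) + o = \left(27409 - 16748\right) + \left(3 + 1472 \sqrt{23}\right) = 10661 + \left(3 + 1472 \sqrt{23}\right) = 10664 + 1472 \sqrt{23}$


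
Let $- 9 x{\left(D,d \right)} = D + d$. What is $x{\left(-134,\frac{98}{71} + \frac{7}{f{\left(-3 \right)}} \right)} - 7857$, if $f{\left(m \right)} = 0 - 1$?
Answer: $- \frac{5010710}{639} \approx -7841.5$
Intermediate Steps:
$f{\left(m \right)} = -1$
$x{\left(D,d \right)} = - \frac{D}{9} - \frac{d}{9}$ ($x{\left(D,d \right)} = - \frac{D + d}{9} = - \frac{D}{9} - \frac{d}{9}$)
$x{\left(-134,\frac{98}{71} + \frac{7}{f{\left(-3 \right)}} \right)} - 7857 = \left(\left(- \frac{1}{9}\right) \left(-134\right) - \frac{\frac{98}{71} + \frac{7}{-1}}{9}\right) - 7857 = \left(\frac{134}{9} - \frac{98 \cdot \frac{1}{71} + 7 \left(-1\right)}{9}\right) - 7857 = \left(\frac{134}{9} - \frac{\frac{98}{71} - 7}{9}\right) - 7857 = \left(\frac{134}{9} - - \frac{133}{213}\right) - 7857 = \left(\frac{134}{9} + \frac{133}{213}\right) - 7857 = \frac{9913}{639} - 7857 = - \frac{5010710}{639}$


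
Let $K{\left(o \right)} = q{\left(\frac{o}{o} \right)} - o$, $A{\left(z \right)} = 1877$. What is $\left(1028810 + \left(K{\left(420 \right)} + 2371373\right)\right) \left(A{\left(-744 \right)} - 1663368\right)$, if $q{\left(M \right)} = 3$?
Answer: $-5648680611106$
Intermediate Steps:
$K{\left(o \right)} = 3 - o$
$\left(1028810 + \left(K{\left(420 \right)} + 2371373\right)\right) \left(A{\left(-744 \right)} - 1663368\right) = \left(1028810 + \left(\left(3 - 420\right) + 2371373\right)\right) \left(1877 - 1663368\right) = \left(1028810 + \left(\left(3 - 420\right) + 2371373\right)\right) \left(-1661491\right) = \left(1028810 + \left(-417 + 2371373\right)\right) \left(-1661491\right) = \left(1028810 + 2370956\right) \left(-1661491\right) = 3399766 \left(-1661491\right) = -5648680611106$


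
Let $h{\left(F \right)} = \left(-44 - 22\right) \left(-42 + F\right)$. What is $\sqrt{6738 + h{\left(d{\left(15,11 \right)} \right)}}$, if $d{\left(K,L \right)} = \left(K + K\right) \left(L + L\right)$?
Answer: $5 i \sqrt{1362} \approx 184.53 i$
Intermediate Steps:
$d{\left(K,L \right)} = 4 K L$ ($d{\left(K,L \right)} = 2 K 2 L = 4 K L$)
$h{\left(F \right)} = 2772 - 66 F$ ($h{\left(F \right)} = - 66 \left(-42 + F\right) = 2772 - 66 F$)
$\sqrt{6738 + h{\left(d{\left(15,11 \right)} \right)}} = \sqrt{6738 + \left(2772 - 66 \cdot 4 \cdot 15 \cdot 11\right)} = \sqrt{6738 + \left(2772 - 43560\right)} = \sqrt{6738 - 40788} = \sqrt{-34050} = 5 i \sqrt{1362}$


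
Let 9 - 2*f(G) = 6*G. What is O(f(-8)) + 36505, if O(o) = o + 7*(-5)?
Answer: 72997/2 ≈ 36499.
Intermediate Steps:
f(G) = 9/2 - 3*G
O(o) = -35 + o (O(o) = o - 35 = -35 + o)
O(f(-8)) + 36505 = (-35 + (9/2 - 3*(-8))) + 36505 = (-35 + (9/2 + 24)) + 36505 = (-35 + 57/2) + 36505 = -13/2 + 36505 = 72997/2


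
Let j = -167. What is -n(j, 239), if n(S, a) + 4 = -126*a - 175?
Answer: 30293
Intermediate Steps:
n(S, a) = -179 - 126*a (n(S, a) = -4 + (-126*a - 175) = -4 + (-175 - 126*a) = -179 - 126*a)
-n(j, 239) = -(-179 - 126*239) = -(-179 - 30114) = -1*(-30293) = 30293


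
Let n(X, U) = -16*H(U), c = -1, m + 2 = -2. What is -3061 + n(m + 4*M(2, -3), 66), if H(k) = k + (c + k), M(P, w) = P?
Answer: -5157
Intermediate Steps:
m = -4 (m = -2 - 2 = -4)
H(k) = -1 + 2*k (H(k) = k + (-1 + k) = -1 + 2*k)
n(X, U) = 16 - 32*U (n(X, U) = -16*(-1 + 2*U) = 16 - 32*U)
-3061 + n(m + 4*M(2, -3), 66) = -3061 + (16 - 32*66) = -3061 + (16 - 2112) = -3061 - 2096 = -5157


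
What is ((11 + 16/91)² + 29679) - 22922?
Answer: 56989006/8281 ≈ 6881.9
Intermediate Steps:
((11 + 16/91)² + 29679) - 22922 = ((1017/91)² + 29679) - 22922 = (1034289/8281 + 29679) - 22922 = 246806088/8281 - 22922 = 56989006/8281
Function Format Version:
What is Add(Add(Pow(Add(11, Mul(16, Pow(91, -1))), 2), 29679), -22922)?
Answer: Rational(56989006, 8281) ≈ 6881.9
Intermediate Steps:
Add(Add(Pow(Add(11, Mul(16, Pow(91, -1))), 2), 29679), -22922) = Add(Add(Pow(Add(11, Mul(16, Rational(1, 91))), 2), 29679), -22922) = Add(Add(Pow(Add(11, Rational(16, 91)), 2), 29679), -22922) = Add(Add(Pow(Rational(1017, 91), 2), 29679), -22922) = Add(Add(Rational(1034289, 8281), 29679), -22922) = Add(Rational(246806088, 8281), -22922) = Rational(56989006, 8281)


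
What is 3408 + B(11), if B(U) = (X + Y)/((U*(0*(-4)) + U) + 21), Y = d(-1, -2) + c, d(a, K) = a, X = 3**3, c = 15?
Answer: 109097/32 ≈ 3409.3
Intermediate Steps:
X = 27
Y = 14 (Y = -1 + 15 = 14)
B(U) = 41/(21 + U) (B(U) = (27 + 14)/((U*(0*(-4)) + U) + 21) = 41/((U*0 + U) + 21) = 41/((0 + U) + 21) = 41/(U + 21) = 41/(21 + U))
3408 + B(11) = 3408 + 41/(21 + 11) = 3408 + 41/32 = 109097/32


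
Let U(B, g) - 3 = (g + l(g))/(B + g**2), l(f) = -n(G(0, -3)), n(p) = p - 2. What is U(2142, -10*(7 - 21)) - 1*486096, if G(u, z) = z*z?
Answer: -1509804839/3106 ≈ -4.8609e+5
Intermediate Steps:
G(u, z) = z**2
n(p) = -2 + p
l(f) = -7 (l(f) = -(-2 + (-3)**2) = -(-2 + 9) = -1*7 = -7)
U(B, g) = 3 + (-7 + g)/(B + g**2) (U(B, g) = 3 + (g - 7)/(B + g**2) = 3 + (-7 + g)/(B + g**2))
U(2142, -10*(7 - 21)) - 1*486096 = (-7 - 10*(7 - 21) + 3*2142 + 3*(-10*(7 - 21))**2)/(2142 + (-10*(7 - 21))**2) - 1*486096 = (-7 - 10*(-14) + 6426 + 3*(-10*(-14))**2)/(2142 + (-10*(-14))**2) - 486096 = (-7 + 140 + 6426 + 3*140**2)/(2142 + 140**2) - 486096 = (-7 + 140 + 6426 + 3*19600)/(2142 + 19600) - 486096 = (-7 + 140 + 6426 + 58800)/21742 - 486096 = (1/21742)*65359 - 486096 = 9337/3106 - 486096 = -1509804839/3106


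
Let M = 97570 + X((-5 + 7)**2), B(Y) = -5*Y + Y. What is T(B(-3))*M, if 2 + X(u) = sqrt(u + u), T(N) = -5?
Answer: -487840 - 10*sqrt(2) ≈ -4.8785e+5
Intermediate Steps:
B(Y) = -4*Y
X(u) = -2 + sqrt(2)*sqrt(u) (X(u) = -2 + sqrt(u + u) = -2 + sqrt(2*u) = -2 + sqrt(2)*sqrt(u))
M = 97568 + 2*sqrt(2) (M = 97570 + (-2 + sqrt(2)*sqrt((-5 + 7)**2)) = 97570 + (-2 + sqrt(2)*sqrt(2**2)) = 97570 + (-2 + sqrt(2)*sqrt(4)) = 97570 + (-2 + sqrt(2)*2) = 97570 + (-2 + 2*sqrt(2)) = 97568 + 2*sqrt(2) ≈ 97571.)
T(B(-3))*M = -5*(97568 + 2*sqrt(2)) = -487840 - 10*sqrt(2)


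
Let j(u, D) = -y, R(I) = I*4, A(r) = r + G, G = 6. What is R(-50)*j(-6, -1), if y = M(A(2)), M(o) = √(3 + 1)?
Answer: 400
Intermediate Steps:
A(r) = 6 + r (A(r) = r + 6 = 6 + r)
M(o) = 2 (M(o) = √4 = 2)
y = 2
R(I) = 4*I
j(u, D) = -2 (j(u, D) = -1*2 = -2)
R(-50)*j(-6, -1) = (4*(-50))*(-2) = -200*(-2) = 400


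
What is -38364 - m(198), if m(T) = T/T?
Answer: -38365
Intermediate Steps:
m(T) = 1
-38364 - m(198) = -38364 - 1*1 = -38364 - 1 = -38365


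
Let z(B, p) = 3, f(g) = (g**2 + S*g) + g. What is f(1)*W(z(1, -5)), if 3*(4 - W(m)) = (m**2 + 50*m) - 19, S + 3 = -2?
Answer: 128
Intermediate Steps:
S = -5 (S = -3 - 2 = -5)
f(g) = g**2 - 4*g (f(g) = (g**2 - 5*g) + g = g**2 - 4*g)
W(m) = 31/3 - 50*m/3 - m**2/3 (W(m) = 4 - ((m**2 + 50*m) - 19)/3 = 4 - (-19 + m**2 + 50*m)/3 = 4 + (19/3 - 50*m/3 - m**2/3) = 31/3 - 50*m/3 - m**2/3)
f(1)*W(z(1, -5)) = (1*(-4 + 1))*(31/3 - 50/3*3 - 1/3*3**2) = (1*(-3))*(31/3 - 50 - 1/3*9) = -3*(31/3 - 50 - 3) = -3*(-128/3) = 128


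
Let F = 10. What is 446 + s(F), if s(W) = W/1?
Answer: 456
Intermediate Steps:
s(W) = W (s(W) = W*1 = W)
446 + s(F) = 446 + 10 = 456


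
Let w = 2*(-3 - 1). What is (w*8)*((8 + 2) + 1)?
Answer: -704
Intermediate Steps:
w = -8 (w = 2*(-4) = -8)
(w*8)*((8 + 2) + 1) = (-8*8)*((8 + 2) + 1) = -64*(10 + 1) = -64*11 = -704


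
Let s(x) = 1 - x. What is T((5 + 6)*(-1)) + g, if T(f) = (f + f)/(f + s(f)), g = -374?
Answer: -396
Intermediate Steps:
T(f) = 2*f (T(f) = (f + f)/(f + (1 - f)) = (2*f)/1 = (2*f)*1 = 2*f)
T((5 + 6)*(-1)) + g = 2*((5 + 6)*(-1)) - 374 = 2*(11*(-1)) - 374 = 2*(-11) - 374 = -22 - 374 = -396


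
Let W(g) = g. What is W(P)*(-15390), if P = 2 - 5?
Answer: 46170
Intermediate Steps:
P = -3
W(P)*(-15390) = -3*(-15390) = 46170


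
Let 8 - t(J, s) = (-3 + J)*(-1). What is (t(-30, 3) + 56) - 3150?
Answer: -3119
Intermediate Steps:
t(J, s) = 5 + J (t(J, s) = 8 - (-3 + J)*(-1) = 8 - (3 - J) = 8 + (-3 + J) = 5 + J)
(t(-30, 3) + 56) - 3150 = ((5 - 30) + 56) - 3150 = (-25 + 56) - 3150 = 31 - 3150 = -3119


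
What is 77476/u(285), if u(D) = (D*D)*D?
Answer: 77476/23149125 ≈ 0.0033468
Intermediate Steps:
u(D) = D³ (u(D) = D²*D = D³)
77476/u(285) = 77476/(285³) = 77476/23149125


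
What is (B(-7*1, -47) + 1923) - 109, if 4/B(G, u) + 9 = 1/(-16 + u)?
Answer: 257525/142 ≈ 1813.6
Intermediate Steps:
B(G, u) = 4/(-9 + 1/(-16 + u))
(B(-7*1, -47) + 1923) - 109 = (4*(16 - 1*(-47))/(-145 + 9*(-47)) + 1923) - 109 = (4*(16 + 47)/(-145 - 423) + 1923) - 109 = (4*63/(-568) + 1923) - 109 = (4*(-1/568)*63 + 1923) - 109 = (-63/142 + 1923) - 109 = 273003/142 - 109 = 257525/142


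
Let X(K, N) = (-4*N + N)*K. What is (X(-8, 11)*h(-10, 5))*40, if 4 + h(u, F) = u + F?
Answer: -95040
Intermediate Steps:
h(u, F) = -4 + F + u (h(u, F) = -4 + (u + F) = -4 + (F + u) = -4 + F + u)
X(K, N) = -3*K*N (X(K, N) = (-3*N)*K = -3*K*N)
(X(-8, 11)*h(-10, 5))*40 = ((-3*(-8)*11)*(-4 + 5 - 10))*40 = (264*(-9))*40 = -2376*40 = -95040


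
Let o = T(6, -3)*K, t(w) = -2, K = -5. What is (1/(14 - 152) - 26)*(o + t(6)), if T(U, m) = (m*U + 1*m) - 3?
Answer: -211751/69 ≈ -3068.9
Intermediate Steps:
T(U, m) = -3 + m + U*m (T(U, m) = (U*m + m) - 3 = (m + U*m) - 3 = -3 + m + U*m)
o = 120 (o = (-3 - 3 + 6*(-3))*(-5) = (-3 - 3 - 18)*(-5) = -24*(-5) = 120)
(1/(14 - 152) - 26)*(o + t(6)) = (1/(14 - 152) - 26)*(120 - 2) = (1/(-138) - 26)*118 = (-1/138 - 26)*118 = -3589/138*118 = -211751/69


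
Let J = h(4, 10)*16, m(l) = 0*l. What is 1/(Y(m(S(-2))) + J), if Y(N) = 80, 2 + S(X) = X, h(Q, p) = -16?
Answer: -1/176 ≈ -0.0056818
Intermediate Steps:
S(X) = -2 + X
m(l) = 0
J = -256 (J = -16*16 = -256)
1/(Y(m(S(-2))) + J) = 1/(80 - 256) = 1/(-176) = -1/176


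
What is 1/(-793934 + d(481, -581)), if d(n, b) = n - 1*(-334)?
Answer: -1/793119 ≈ -1.2608e-6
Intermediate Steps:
d(n, b) = 334 + n (d(n, b) = n + 334 = 334 + n)
1/(-793934 + d(481, -581)) = 1/(-793934 + (334 + 481)) = 1/(-793934 + 815) = 1/(-793119) = -1/793119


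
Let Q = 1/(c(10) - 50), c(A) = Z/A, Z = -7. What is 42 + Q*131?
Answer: 19984/507 ≈ 39.416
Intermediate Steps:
c(A) = -7/A
Q = -10/507 (Q = 1/(-7/10 - 50) = 1/(-507/10) = -10/507 ≈ -0.019724)
42 + Q*131 = 42 - 10/507*131 = 42 - 1310/507 = 19984/507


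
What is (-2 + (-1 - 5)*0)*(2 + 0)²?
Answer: -8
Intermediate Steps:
(-2 + (-1 - 5)*0)*(2 + 0)² = (-2 - 6*0)*2² = (-2 + 0)*4 = -2*4 = -8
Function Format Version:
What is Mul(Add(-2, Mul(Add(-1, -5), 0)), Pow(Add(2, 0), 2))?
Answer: -8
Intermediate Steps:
Mul(Add(-2, Mul(Add(-1, -5), 0)), Pow(Add(2, 0), 2)) = Mul(Add(-2, Mul(-6, 0)), Pow(2, 2)) = Mul(Add(-2, 0), 4) = Mul(-2, 4) = -8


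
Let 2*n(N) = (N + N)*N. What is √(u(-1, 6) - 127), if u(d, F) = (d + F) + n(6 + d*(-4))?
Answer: I*√22 ≈ 4.6904*I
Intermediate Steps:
n(N) = N² (n(N) = ((N + N)*N)/2 = ((2*N)*N)/2 = (2*N²)/2 = N²)
u(d, F) = F + d + (6 - 4*d)² (u(d, F) = (d + F) + (6 + d*(-4))² = (F + d) + (6 - 4*d)² = F + d + (6 - 4*d)²)
√(u(-1, 6) - 127) = √((6 - 1 + 4*(-3 + 2*(-1))²) - 127) = √((6 - 1 + 4*(-3 - 2)²) - 127) = √((6 - 1 + 4*(-5)²) - 127) = √((6 - 1 + 4*25) - 127) = √((6 - 1 + 100) - 127) = √(105 - 127) = √(-22) = I*√22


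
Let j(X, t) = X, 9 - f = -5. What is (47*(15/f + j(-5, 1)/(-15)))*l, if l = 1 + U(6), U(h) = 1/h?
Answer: 2773/36 ≈ 77.028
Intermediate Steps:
f = 14 (f = 9 - 1*(-5) = 9 + 5 = 14)
l = 7/6 (l = 1 + 1/6 = 7/6 ≈ 1.1667)
(47*(15/f + j(-5, 1)/(-15)))*l = (47*(15/14 - 5/(-15)))*(7/6) = (47*(15*(1/14) - 5*(-1/15)))*(7/6) = (47*(15/14 + 1/3))*(7/6) = (47*(59/42))*(7/6) = (2773/42)*(7/6) = 2773/36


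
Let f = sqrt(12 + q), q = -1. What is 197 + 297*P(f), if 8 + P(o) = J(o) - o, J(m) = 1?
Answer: -1882 - 297*sqrt(11) ≈ -2867.0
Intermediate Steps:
f = sqrt(11) (f = sqrt(12 - 1) = sqrt(11) ≈ 3.3166)
P(o) = -7 - o (P(o) = -8 + (1 - o) = -7 - o)
197 + 297*P(f) = 197 + 297*(-7 - sqrt(11)) = 197 + (-2079 - 297*sqrt(11)) = -1882 - 297*sqrt(11)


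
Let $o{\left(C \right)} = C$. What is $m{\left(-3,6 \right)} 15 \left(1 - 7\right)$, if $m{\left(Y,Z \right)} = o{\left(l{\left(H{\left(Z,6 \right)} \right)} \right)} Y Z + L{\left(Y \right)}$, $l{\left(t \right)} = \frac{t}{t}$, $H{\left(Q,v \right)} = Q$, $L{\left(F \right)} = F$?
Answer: $1890$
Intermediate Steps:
$l{\left(t \right)} = 1$
$m{\left(Y,Z \right)} = Y + Y Z$ ($m{\left(Y,Z \right)} = 1 Y Z + Y = Y Z + Y = Y + Y Z$)
$m{\left(-3,6 \right)} 15 \left(1 - 7\right) = - 3 \left(1 + 6\right) 15 \left(1 - 7\right) = \left(-3\right) 7 \cdot 15 \left(1 - 7\right) = \left(-21\right) 15 \left(-6\right) = \left(-315\right) \left(-6\right) = 1890$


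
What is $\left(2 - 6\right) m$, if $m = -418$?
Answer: $1672$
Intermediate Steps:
$\left(2 - 6\right) m = \left(2 - 6\right) \left(-418\right) = \left(-4\right) \left(-418\right) = 1672$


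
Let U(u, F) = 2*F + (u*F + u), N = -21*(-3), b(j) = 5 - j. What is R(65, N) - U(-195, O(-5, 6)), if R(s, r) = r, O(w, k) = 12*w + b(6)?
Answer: -11515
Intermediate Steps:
O(w, k) = -1 + 12*w (O(w, k) = 12*w + (5 - 1*6) = 12*w + (5 - 6) = 12*w - 1 = -1 + 12*w)
N = 63
U(u, F) = u + 2*F + F*u (U(u, F) = 2*F + (F*u + u) = 2*F + (u + F*u) = u + 2*F + F*u)
R(65, N) - U(-195, O(-5, 6)) = 63 - (-195 + 2*(-1 + 12*(-5)) + (-1 + 12*(-5))*(-195)) = 63 - (-195 + 2*(-1 - 60) + (-1 - 60)*(-195)) = 63 - (-195 + 2*(-61) - 61*(-195)) = 63 - (-195 - 122 + 11895) = 63 - 1*11578 = 63 - 11578 = -11515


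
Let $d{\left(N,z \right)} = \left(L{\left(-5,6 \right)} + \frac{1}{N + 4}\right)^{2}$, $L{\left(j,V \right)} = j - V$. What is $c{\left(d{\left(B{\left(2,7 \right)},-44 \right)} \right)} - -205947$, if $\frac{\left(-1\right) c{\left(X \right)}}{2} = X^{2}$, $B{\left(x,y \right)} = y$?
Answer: $\frac{2600550027}{14641} \approx 1.7762 \cdot 10^{5}$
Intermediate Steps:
$d{\left(N,z \right)} = \left(-11 + \frac{1}{4 + N}\right)^{2}$ ($d{\left(N,z \right)} = \left(\left(-5 - 6\right) + \frac{1}{N + 4}\right)^{2} = \left(\left(-5 - 6\right) + \frac{1}{4 + N}\right)^{2} = \left(-11 + \frac{1}{4 + N}\right)^{2}$)
$c{\left(X \right)} = - 2 X^{2}$
$c{\left(d{\left(B{\left(2,7 \right)},-44 \right)} \right)} - -205947 = - 2 \left(\frac{\left(43 + 11 \cdot 7\right)^{2}}{\left(4 + 7\right)^{2}}\right)^{2} - -205947 = - 2 \left(\frac{\left(43 + 77\right)^{2}}{121}\right)^{2} + 205947 = - 2 \left(\frac{120^{2}}{121}\right)^{2} + 205947 = - 2 \left(\frac{1}{121} \cdot 14400\right)^{2} + 205947 = - 2 \left(\frac{14400}{121}\right)^{2} + 205947 = \left(-2\right) \frac{207360000}{14641} + 205947 = - \frac{414720000}{14641} + 205947 = \frac{2600550027}{14641}$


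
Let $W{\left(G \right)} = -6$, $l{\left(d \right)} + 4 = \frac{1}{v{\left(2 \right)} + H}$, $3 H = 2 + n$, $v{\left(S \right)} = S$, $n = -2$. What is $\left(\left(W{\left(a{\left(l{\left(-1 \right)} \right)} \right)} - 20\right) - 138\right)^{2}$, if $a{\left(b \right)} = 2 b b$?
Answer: $26896$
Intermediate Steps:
$H = 0$ ($H = \frac{2 - 2}{3} = \frac{1}{3} \cdot 0 = 0$)
$l{\left(d \right)} = - \frac{7}{2}$ ($l{\left(d \right)} = -4 + \frac{1}{2 + 0} = -4 + \frac{1}{2} = - \frac{7}{2}$)
$a{\left(b \right)} = 2 b^{2}$
$\left(\left(W{\left(a{\left(l{\left(-1 \right)} \right)} \right)} - 20\right) - 138\right)^{2} = \left(\left(-6 - 20\right) - 138\right)^{2} = \left(-26 - 138\right)^{2} = \left(-164\right)^{2} = 26896$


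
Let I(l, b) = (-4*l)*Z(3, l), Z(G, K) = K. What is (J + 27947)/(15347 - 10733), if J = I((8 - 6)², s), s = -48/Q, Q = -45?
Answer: 27883/4614 ≈ 6.0431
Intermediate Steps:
s = 16/15 (s = -48/(-45) = -48*(-1/45) = 16/15 ≈ 1.0667)
I(l, b) = -4*l² (I(l, b) = (-4*l)*l = -4*l²)
J = -64 (J = -4*(8 - 6)⁴ = -4*(2²)² = -4*4² = -4*16 = -64)
(J + 27947)/(15347 - 10733) = (-64 + 27947)/(15347 - 10733) = 27883/4614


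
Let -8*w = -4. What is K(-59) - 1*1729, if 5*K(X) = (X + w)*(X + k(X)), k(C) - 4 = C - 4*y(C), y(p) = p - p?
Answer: -1976/5 ≈ -395.20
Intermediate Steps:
w = ½ (w = -⅛*(-4) = ½ ≈ 0.50000)
y(p) = 0
k(C) = 4 + C (k(C) = 4 + (C - 4*0) = 4 + (C + 0) = 4 + C)
K(X) = (½ + X)*(4 + 2*X)/5 (K(X) = ((X + ½)*(X + (4 + X)))/5 = ((½ + X)*(4 + 2*X))/5 = (½ + X)*(4 + 2*X)/5)
K(-59) - 1*1729 = (⅖ - 59 + (⅖)*(-59)²) - 1*1729 = (⅖ - 59 + (⅖)*3481) - 1729 = (⅖ - 59 + 6962/5) - 1729 = 6669/5 - 1729 = -1976/5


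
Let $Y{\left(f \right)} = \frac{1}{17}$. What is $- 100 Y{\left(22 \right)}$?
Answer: $- \frac{100}{17} \approx -5.8824$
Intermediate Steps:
$Y{\left(f \right)} = \frac{1}{17}$
$- 100 Y{\left(22 \right)} = \left(-100\right) \frac{1}{17} = - \frac{100}{17}$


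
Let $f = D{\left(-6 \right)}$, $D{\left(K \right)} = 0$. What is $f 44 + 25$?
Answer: $25$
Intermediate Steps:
$f = 0$
$f 44 + 25 = 0 \cdot 44 + 25 = 0 + 25 = 25$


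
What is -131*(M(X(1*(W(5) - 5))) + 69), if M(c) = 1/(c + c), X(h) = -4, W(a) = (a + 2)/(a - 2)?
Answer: -72181/8 ≈ -9022.6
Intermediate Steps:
W(a) = (2 + a)/(-2 + a)
M(c) = 1/(2*c)
-131*(M(X(1*(W(5) - 5))) + 69) = -131*((½)/(-4) + 69) = -131*((½)*(-¼) + 69) = -131*(-⅛ + 69) = -131*551/8 = -72181/8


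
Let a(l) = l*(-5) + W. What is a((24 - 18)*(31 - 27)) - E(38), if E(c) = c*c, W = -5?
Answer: -1569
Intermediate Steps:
a(l) = -5 - 5*l (a(l) = l*(-5) - 5 = -5*l - 5 = -5 - 5*l)
E(c) = c²
a((24 - 18)*(31 - 27)) - E(38) = (-5 - 5*(24 - 18)*(31 - 27)) - 1*38² = (-5 - 30*4) - 1*1444 = (-5 - 5*24) - 1444 = (-5 - 120) - 1444 = -125 - 1444 = -1569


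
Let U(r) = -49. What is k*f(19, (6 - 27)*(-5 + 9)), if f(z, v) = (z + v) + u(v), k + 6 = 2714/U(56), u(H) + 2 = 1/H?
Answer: 4233008/1029 ≈ 4113.7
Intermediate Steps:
u(H) = -2 + 1/H
k = -3008/49 (k = -6 + 2714/(-49) = -6 + 2714*(-1/49) = -6 - 2714/49 = -3008/49 ≈ -61.388)
f(z, v) = -2 + v + z + 1/v (f(z, v) = (z + v) + (-2 + 1/v) = (v + z) + (-2 + 1/v) = -2 + v + z + 1/v)
k*f(19, (6 - 27)*(-5 + 9)) = -3008*(-2 + (6 - 27)*(-5 + 9) + 19 + 1/((6 - 27)*(-5 + 9)))/49 = -3008*(-2 - 21*4 + 19 + 1/(-21*4))/49 = -3008*(-2 - 84 + 19 + 1/(-84))/49 = -3008*(-2 - 84 + 19 - 1/84)/49 = -3008/49*(-5629/84) = 4233008/1029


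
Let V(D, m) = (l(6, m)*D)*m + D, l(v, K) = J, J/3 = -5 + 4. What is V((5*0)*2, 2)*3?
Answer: 0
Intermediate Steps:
J = -3 (J = 3*(-5 + 4) = 3*(-1) = -3)
l(v, K) = -3
V(D, m) = D - 3*D*m (V(D, m) = (-3*D)*m + D = -3*D*m + D = D - 3*D*m)
V((5*0)*2, 2)*3 = (((5*0)*2)*(1 - 3*2))*3 = ((0*2)*(1 - 6))*3 = (0*(-5))*3 = 0*3 = 0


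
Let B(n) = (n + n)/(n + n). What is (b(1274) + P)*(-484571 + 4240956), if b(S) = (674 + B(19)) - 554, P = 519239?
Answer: 1950916113600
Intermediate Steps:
B(n) = 1 (B(n) = (2*n)/((2*n)) = (2*n)*(1/(2*n)) = 1)
b(S) = 121 (b(S) = (674 + 1) - 554 = 675 - 554 = 121)
(b(1274) + P)*(-484571 + 4240956) = (121 + 519239)*(-484571 + 4240956) = 519360*3756385 = 1950916113600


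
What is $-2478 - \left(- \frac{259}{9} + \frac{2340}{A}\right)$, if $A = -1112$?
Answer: $- \frac{6122689}{2502} \approx -2447.1$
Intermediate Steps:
$-2478 - \left(- \frac{259}{9} + \frac{2340}{A}\right) = -2478 - \left(- \frac{585}{278} - \frac{259}{9}\right) = -2478 - - \frac{77267}{2502} = -2478 + \left(\frac{585}{278} + \frac{259}{9}\right) = -2478 + \frac{77267}{2502} = - \frac{6122689}{2502}$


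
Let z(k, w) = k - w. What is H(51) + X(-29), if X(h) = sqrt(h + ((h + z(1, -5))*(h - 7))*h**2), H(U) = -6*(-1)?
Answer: 6 + sqrt(696319) ≈ 840.46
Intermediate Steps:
H(U) = 6
X(h) = sqrt(h + h**2*(-7 + h)*(6 + h)) (X(h) = sqrt(h + ((h + (1 - 1*(-5)))*(h - 7))*h**2) = sqrt(h + ((h + (1 + 5))*(-7 + h))*h**2) = sqrt(h + ((h + 6)*(-7 + h))*h**2) = sqrt(h + ((6 + h)*(-7 + h))*h**2) = sqrt(h + ((-7 + h)*(6 + h))*h**2) = sqrt(h + h**2*(-7 + h)*(6 + h)))
H(51) + X(-29) = 6 + sqrt(-29*(1 + (-29)**3 - 1*(-29)**2 - 42*(-29))) = 6 + sqrt(-29*(1 - 24389 - 1*841 + 1218)) = 6 + sqrt(-29*(1 - 24389 - 841 + 1218)) = 6 + sqrt(-29*(-24011)) = 6 + sqrt(696319)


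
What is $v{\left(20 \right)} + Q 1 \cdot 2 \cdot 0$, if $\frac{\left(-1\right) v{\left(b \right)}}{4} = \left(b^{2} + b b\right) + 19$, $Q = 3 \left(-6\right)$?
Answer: $-3276$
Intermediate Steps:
$Q = -18$
$v{\left(b \right)} = -76 - 8 b^{2}$ ($v{\left(b \right)} = - 4 \left(\left(b^{2} + b b\right) + 19\right) = - 4 \left(\left(b^{2} + b^{2}\right) + 19\right) = - 4 \left(2 b^{2} + 19\right) = - 4 \left(19 + 2 b^{2}\right) = -76 - 8 b^{2}$)
$v{\left(20 \right)} + Q 1 \cdot 2 \cdot 0 = \left(-76 - 8 \cdot 20^{2}\right) + - 18 \cdot 1 \cdot 2 \cdot 0 = \left(-76 - 3200\right) + \left(-18\right) 2 \cdot 0 = \left(-76 - 3200\right) - 0 = -3276 + 0 = -3276$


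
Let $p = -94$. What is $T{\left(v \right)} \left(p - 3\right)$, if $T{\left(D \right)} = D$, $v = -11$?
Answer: $1067$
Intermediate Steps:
$T{\left(v \right)} \left(p - 3\right) = - 11 \left(-94 - 3\right) = \left(-11\right) \left(-97\right) = 1067$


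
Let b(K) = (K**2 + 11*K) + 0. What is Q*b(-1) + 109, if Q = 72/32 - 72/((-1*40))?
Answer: 137/2 ≈ 68.500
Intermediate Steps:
b(K) = K**2 + 11*K
Q = 81/20 (Q = 72*(1/32) - 72/(-40) = 9/4 - 72*(-1/40) = 9/4 + 9/5 = 81/20 ≈ 4.0500)
Q*b(-1) + 109 = 81*(-(11 - 1))/20 + 109 = 81*(-1*10)/20 + 109 = (81/20)*(-10) + 109 = -81/2 + 109 = 137/2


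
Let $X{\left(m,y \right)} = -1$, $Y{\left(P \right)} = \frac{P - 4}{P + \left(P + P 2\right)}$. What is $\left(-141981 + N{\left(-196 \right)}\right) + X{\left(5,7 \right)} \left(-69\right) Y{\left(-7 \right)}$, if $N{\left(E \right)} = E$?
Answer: $- \frac{3980197}{28} \approx -1.4215 \cdot 10^{5}$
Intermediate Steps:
$Y{\left(P \right)} = \frac{-4 + P}{4 P}$ ($Y{\left(P \right)} = \frac{-4 + P}{P + \left(P + 2 P\right)} = \frac{-4 + P}{P + 3 P} = \frac{-4 + P}{4 P}$)
$\left(-141981 + N{\left(-196 \right)}\right) + X{\left(5,7 \right)} \left(-69\right) Y{\left(-7 \right)} = \left(-141981 - 196\right) + \left(-1\right) \left(-69\right) \frac{-4 - 7}{4 \left(-7\right)} = -142177 + 69 \cdot \frac{1}{4} \left(- \frac{1}{7}\right) \left(-11\right) = -142177 + 69 \cdot \frac{11}{28} = -142177 + \frac{759}{28} = - \frac{3980197}{28}$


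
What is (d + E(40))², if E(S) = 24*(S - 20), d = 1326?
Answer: 3261636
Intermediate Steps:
E(S) = -480 + 24*S (E(S) = 24*(-20 + S) = -480 + 24*S)
(d + E(40))² = (1326 + (-480 + 24*40))² = (1326 + (-480 + 960))² = (1326 + 480)² = 1806² = 3261636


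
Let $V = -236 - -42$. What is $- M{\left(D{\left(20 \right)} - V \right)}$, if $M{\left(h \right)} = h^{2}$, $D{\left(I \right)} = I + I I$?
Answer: $-376996$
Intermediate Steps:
$V = -194$ ($V = -236 + 42 = -194$)
$D{\left(I \right)} = I + I^{2}$
$- M{\left(D{\left(20 \right)} - V \right)} = - \left(20 \left(1 + 20\right) - -194\right)^{2} = - \left(20 \cdot 21 + 194\right)^{2} = - \left(420 + 194\right)^{2} = - 614^{2} = \left(-1\right) 376996 = -376996$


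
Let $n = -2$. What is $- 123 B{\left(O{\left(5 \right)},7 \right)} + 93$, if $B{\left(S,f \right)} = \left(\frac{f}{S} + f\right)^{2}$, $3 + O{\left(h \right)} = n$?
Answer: $- \frac{94107}{25} \approx -3764.3$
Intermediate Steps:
$O{\left(h \right)} = -5$ ($O{\left(h \right)} = -3 - 2 = -5$)
$B{\left(S,f \right)} = \left(f + \frac{f}{S}\right)^{2}$
$- 123 B{\left(O{\left(5 \right)},7 \right)} + 93 = - 123 \frac{7^{2} \left(1 - 5\right)^{2}}{25} + 93 = - 123 \cdot \frac{1}{25} \cdot 49 \left(-4\right)^{2} + 93 = - 123 \cdot \frac{1}{25} \cdot 49 \cdot 16 + 93 = \left(-123\right) \frac{784}{25} + 93 = - \frac{96432}{25} + 93 = - \frac{94107}{25}$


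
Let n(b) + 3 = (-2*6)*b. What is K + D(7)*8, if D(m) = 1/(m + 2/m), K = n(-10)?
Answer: 6023/51 ≈ 118.10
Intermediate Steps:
n(b) = -3 - 12*b (n(b) = -3 + (-2*6)*b = -3 - 12*b)
K = 117 (K = -3 - 12*(-10) = -3 + 120 = 117)
K + D(7)*8 = 117 + (7/(2 + 7²))*8 = 117 + (7/(2 + 49))*8 = 117 + (7/51)*8 = 117 + 56/51 = 6023/51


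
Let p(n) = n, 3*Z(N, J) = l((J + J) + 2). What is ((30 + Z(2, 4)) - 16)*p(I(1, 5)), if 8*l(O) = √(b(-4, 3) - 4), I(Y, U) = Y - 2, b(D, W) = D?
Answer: -14 - I*√2/12 ≈ -14.0 - 0.11785*I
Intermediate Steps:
I(Y, U) = -2 + Y
l(O) = I*√2/4 (l(O) = √(-4 - 4)/8 = √(-8)/8 = (2*I*√2)/8 = I*√2/4)
Z(N, J) = I*√2/12 (Z(N, J) = (I*√2/4)/3 = I*√2/12)
((30 + Z(2, 4)) - 16)*p(I(1, 5)) = ((30 + I*√2/12) - 16)*(-2 + 1) = (14 + I*√2/12)*(-1) = -14 - I*√2/12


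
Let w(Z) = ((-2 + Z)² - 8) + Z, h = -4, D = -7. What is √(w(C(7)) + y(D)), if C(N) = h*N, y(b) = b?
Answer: √857 ≈ 29.275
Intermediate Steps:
C(N) = -4*N
w(Z) = -8 + Z + (-2 + Z)² (w(Z) = (-8 + (-2 + Z)²) + Z = -8 + Z + (-2 + Z)²)
√(w(C(7)) + y(D)) = √((-8 - 4*7 + (-2 - 4*7)²) - 7) = √((-8 - 28 + (-2 - 28)²) - 7) = √((-8 - 28 + (-30)²) - 7) = √((-8 - 28 + 900) - 7) = √(864 - 7) = √857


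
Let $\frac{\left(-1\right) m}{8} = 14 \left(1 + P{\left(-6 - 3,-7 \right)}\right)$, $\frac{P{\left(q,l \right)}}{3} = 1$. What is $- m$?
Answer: $448$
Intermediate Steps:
$P{\left(q,l \right)} = 3$ ($P{\left(q,l \right)} = 3 \cdot 1 = 3$)
$m = -448$ ($m = - 8 \cdot 14 \left(1 + 3\right) = - 8 \cdot 14 \cdot 4 = \left(-8\right) 56 = -448$)
$- m = \left(-1\right) \left(-448\right) = 448$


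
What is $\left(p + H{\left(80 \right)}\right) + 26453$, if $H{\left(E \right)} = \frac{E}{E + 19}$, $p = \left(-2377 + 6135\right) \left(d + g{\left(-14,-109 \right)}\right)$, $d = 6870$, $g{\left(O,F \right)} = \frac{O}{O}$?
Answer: $\frac{2558919509}{99} \approx 2.5848 \cdot 10^{7}$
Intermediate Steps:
$g{\left(O,F \right)} = 1$
$p = 25821218$ ($p = \left(-2377 + 6135\right) \left(6870 + 1\right) = 3758 \cdot 6871 = 25821218$)
$H{\left(E \right)} = \frac{E}{19 + E}$
$\left(p + H{\left(80 \right)}\right) + 26453 = \left(25821218 + \frac{80}{19 + 80}\right) + 26453 = \left(25821218 + \frac{80}{99}\right) + 26453 = \frac{2556300662}{99} + 26453 = \frac{2558919509}{99}$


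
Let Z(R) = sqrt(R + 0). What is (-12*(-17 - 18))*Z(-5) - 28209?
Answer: -28209 + 420*I*sqrt(5) ≈ -28209.0 + 939.15*I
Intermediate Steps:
Z(R) = sqrt(R)
(-12*(-17 - 18))*Z(-5) - 28209 = (-12*(-17 - 18))*sqrt(-5) - 28209 = (-12*(-35))*(I*sqrt(5)) - 28209 = 420*(I*sqrt(5)) - 28209 = 420*I*sqrt(5) - 28209 = -28209 + 420*I*sqrt(5)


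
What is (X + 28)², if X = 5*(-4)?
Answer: 64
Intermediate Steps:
X = -20
(X + 28)² = (-20 + 28)² = 8² = 64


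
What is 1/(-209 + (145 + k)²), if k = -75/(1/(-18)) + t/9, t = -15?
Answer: 9/20068519 ≈ 4.4846e-7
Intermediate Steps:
k = 4045/3 (k = -75/(1/(-18)) - 15/9 = -75/(-1/18) - 15*⅑ = -75*(-18) - 5/3 = 1350 - 5/3 = 4045/3 ≈ 1348.3)
1/(-209 + (145 + k)²) = 1/(-209 + (145 + 4045/3)²) = 1/(-209 + (4480/3)²) = 1/(-209 + 20070400/9) = 1/(20068519/9) = 9/20068519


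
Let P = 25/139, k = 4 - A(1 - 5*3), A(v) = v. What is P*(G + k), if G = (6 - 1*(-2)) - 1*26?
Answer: 0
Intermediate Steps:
k = 18 (k = 4 - (1 - 5*3) = 4 - (1 - 15) = 4 - 1*(-14) = 4 + 14 = 18)
P = 25/139 (P = 25*(1/139) = 25/139 ≈ 0.17986)
G = -18 (G = (6 + 2) - 26 = 8 - 26 = -18)
P*(G + k) = 25*(-18 + 18)/139 = (25/139)*0 = 0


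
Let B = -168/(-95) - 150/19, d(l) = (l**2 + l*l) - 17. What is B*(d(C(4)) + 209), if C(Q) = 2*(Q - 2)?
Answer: -130368/95 ≈ -1372.3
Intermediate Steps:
C(Q) = -4 + 2*Q (C(Q) = 2*(-2 + Q) = -4 + 2*Q)
d(l) = -17 + 2*l**2 (d(l) = (l**2 + l**2) - 17 = 2*l**2 - 17 = -17 + 2*l**2)
B = -582/95 (B = -168*(-1/95) - 150*1/19 = 168/95 - 150/19 = -582/95 ≈ -6.1263)
B*(d(C(4)) + 209) = -582*((-17 + 2*(-4 + 2*4)**2) + 209)/95 = -582*((-17 + 2*(-4 + 8)**2) + 209)/95 = -582*((-17 + 2*4**2) + 209)/95 = -582*((-17 + 2*16) + 209)/95 = -582*((-17 + 32) + 209)/95 = -582*(15 + 209)/95 = -582/95*224 = -130368/95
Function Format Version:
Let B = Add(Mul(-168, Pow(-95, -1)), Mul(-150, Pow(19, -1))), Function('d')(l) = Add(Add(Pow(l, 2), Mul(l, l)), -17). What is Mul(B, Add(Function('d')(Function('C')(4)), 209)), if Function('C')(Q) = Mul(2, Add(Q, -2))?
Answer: Rational(-130368, 95) ≈ -1372.3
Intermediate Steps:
Function('C')(Q) = Add(-4, Mul(2, Q)) (Function('C')(Q) = Mul(2, Add(-2, Q)) = Add(-4, Mul(2, Q)))
Function('d')(l) = Add(-17, Mul(2, Pow(l, 2))) (Function('d')(l) = Add(Add(Pow(l, 2), Pow(l, 2)), -17) = Add(Mul(2, Pow(l, 2)), -17) = Add(-17, Mul(2, Pow(l, 2))))
B = Rational(-582, 95) (B = Add(Mul(-168, Rational(-1, 95)), Mul(-150, Rational(1, 19))) = Add(Rational(168, 95), Rational(-150, 19)) = Rational(-582, 95) ≈ -6.1263)
Mul(B, Add(Function('d')(Function('C')(4)), 209)) = Mul(Rational(-582, 95), Add(Add(-17, Mul(2, Pow(Add(-4, Mul(2, 4)), 2))), 209)) = Mul(Rational(-582, 95), Add(Add(-17, Mul(2, Pow(Add(-4, 8), 2))), 209)) = Mul(Rational(-582, 95), Add(Add(-17, Mul(2, Pow(4, 2))), 209)) = Mul(Rational(-582, 95), Add(Add(-17, Mul(2, 16)), 209)) = Mul(Rational(-582, 95), Add(Add(-17, 32), 209)) = Mul(Rational(-582, 95), Add(15, 209)) = Mul(Rational(-582, 95), 224) = Rational(-130368, 95)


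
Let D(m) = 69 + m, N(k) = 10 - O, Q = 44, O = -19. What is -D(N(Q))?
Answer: -98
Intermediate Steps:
N(k) = 29 (N(k) = 10 - 1*(-19) = 10 + 19 = 29)
-D(N(Q)) = -(69 + 29) = -1*98 = -98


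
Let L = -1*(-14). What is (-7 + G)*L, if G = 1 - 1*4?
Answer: -140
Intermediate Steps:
G = -3 (G = 1 - 4 = -3)
L = 14
(-7 + G)*L = (-7 - 3)*14 = -10*14 = -140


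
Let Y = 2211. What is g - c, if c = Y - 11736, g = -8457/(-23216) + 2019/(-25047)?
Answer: 1846289390725/193830384 ≈ 9525.3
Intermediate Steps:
g = 54983125/193830384 (g = -8457*(-1/23216) + 2019*(-1/25047) = 8457/23216 - 673/8349 = 54983125/193830384 ≈ 0.28367)
c = -9525 (c = 2211 - 11736 = -9525)
g - c = 54983125/193830384 - 1*(-9525) = 54983125/193830384 + 9525 = 1846289390725/193830384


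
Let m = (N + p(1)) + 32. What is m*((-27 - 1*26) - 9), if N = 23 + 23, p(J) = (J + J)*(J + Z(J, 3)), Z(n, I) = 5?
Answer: -5580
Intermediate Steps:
p(J) = 2*J*(5 + J) (p(J) = (J + J)*(J + 5) = (2*J)*(5 + J) = 2*J*(5 + J))
N = 46
m = 90 (m = (46 + 2*1*(5 + 1)) + 32 = (46 + 2*1*6) + 32 = (46 + 12) + 32 = 58 + 32 = 90)
m*((-27 - 1*26) - 9) = 90*((-27 - 1*26) - 9) = 90*((-27 - 26) - 9) = 90*(-53 - 9) = 90*(-62) = -5580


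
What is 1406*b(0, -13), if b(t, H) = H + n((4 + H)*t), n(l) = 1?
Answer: -16872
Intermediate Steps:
b(t, H) = 1 + H (b(t, H) = H + 1 = 1 + H)
1406*b(0, -13) = 1406*(1 - 13) = 1406*(-12) = -16872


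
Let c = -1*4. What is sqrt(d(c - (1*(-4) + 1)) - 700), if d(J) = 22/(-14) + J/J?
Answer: 2*I*sqrt(8582)/7 ≈ 26.468*I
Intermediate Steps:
c = -4
d(J) = -4/7 (d(J) = 22*(-1/14) + 1 = -11/7 + 1 = -4/7)
sqrt(d(c - (1*(-4) + 1)) - 700) = sqrt(-4/7 - 700) = sqrt(-4904/7) = 2*I*sqrt(8582)/7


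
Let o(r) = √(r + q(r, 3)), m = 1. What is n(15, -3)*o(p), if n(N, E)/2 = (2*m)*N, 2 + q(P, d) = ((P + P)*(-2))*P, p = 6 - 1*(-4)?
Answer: 840*I*√2 ≈ 1187.9*I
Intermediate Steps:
p = 10 (p = 6 + 4 = 10)
q(P, d) = -2 - 4*P² (q(P, d) = -2 + ((P + P)*(-2))*P = -2 + ((2*P)*(-2))*P = -2 + (-4*P)*P = -2 - 4*P²)
n(N, E) = 4*N (n(N, E) = 2*((2*1)*N) = 2*(2*N) = 4*N)
o(r) = √(-2 + r - 4*r²) (o(r) = √(r + (-2 - 4*r²)) = √(-2 + r - 4*r²))
n(15, -3)*o(p) = (4*15)*√(-2 + 10 - 4*10²) = 60*√(-2 + 10 - 4*100) = 60*√(-2 + 10 - 400) = 60*√(-392) = 60*(14*I*√2) = 840*I*√2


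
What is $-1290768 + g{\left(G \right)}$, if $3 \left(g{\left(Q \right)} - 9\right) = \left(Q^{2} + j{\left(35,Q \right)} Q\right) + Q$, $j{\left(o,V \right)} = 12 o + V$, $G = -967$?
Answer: $- \frac{2409206}{3} \approx -8.0307 \cdot 10^{5}$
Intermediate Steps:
$j{\left(o,V \right)} = V + 12 o$
$g{\left(Q \right)} = 9 + \frac{Q}{3} + \frac{Q^{2}}{3} + \frac{Q \left(420 + Q\right)}{3}$ ($g{\left(Q \right)} = 9 + \frac{\left(Q^{2} + \left(Q + 12 \cdot 35\right) Q\right) + Q}{3} = 9 + \frac{\left(Q^{2} + \left(Q + 420\right) Q\right) + Q}{3} = 9 + \frac{\left(Q^{2} + \left(420 + Q\right) Q\right) + Q}{3} = 9 + \frac{\left(Q^{2} + Q \left(420 + Q\right)\right) + Q}{3} = 9 + \frac{Q + Q^{2} + Q \left(420 + Q\right)}{3} = 9 + \left(\frac{Q}{3} + \frac{Q^{2}}{3} + \frac{Q \left(420 + Q\right)}{3}\right) = 9 + \frac{Q}{3} + \frac{Q^{2}}{3} + \frac{Q \left(420 + Q\right)}{3}$)
$-1290768 + g{\left(G \right)} = -1290768 + \left(9 + \frac{2 \left(-967\right)^{2}}{3} + \frac{421}{3} \left(-967\right)\right) = -1290768 + \left(9 + \frac{2}{3} \cdot 935089 - \frac{407107}{3}\right) = -1290768 + \left(9 + \frac{1870178}{3} - \frac{407107}{3}\right) = -1290768 + \frac{1463098}{3} = - \frac{2409206}{3}$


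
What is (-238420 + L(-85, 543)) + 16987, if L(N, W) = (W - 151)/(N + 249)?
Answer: -9078655/41 ≈ -2.2143e+5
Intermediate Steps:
L(N, W) = (-151 + W)/(249 + N)
(-238420 + L(-85, 543)) + 16987 = (-238420 + (-151 + 543)/(249 - 85)) + 16987 = (-238420 + 392/164) + 16987 = (-238420 + (1/164)*392) + 16987 = (-238420 + 98/41) + 16987 = -9775122/41 + 16987 = -9078655/41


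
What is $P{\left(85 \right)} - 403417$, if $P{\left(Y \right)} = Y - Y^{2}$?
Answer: $-410557$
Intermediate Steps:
$P{\left(85 \right)} - 403417 = 85 \left(1 - 85\right) - 403417 = 85 \left(-84\right) - 403417 = -7140 - 403417 = -410557$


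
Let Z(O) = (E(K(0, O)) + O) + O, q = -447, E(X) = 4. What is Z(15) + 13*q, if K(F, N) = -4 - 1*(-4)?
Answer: -5777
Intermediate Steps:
K(F, N) = 0 (K(F, N) = -4 + 4 = 0)
Z(O) = 4 + 2*O (Z(O) = (4 + O) + O = 4 + 2*O)
Z(15) + 13*q = (4 + 2*15) + 13*(-447) = (4 + 30) - 5811 = 34 - 5811 = -5777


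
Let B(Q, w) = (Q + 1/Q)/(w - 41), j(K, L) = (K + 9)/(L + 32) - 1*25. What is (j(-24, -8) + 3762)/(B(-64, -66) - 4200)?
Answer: -25586696/28757503 ≈ -0.88974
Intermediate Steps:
j(K, L) = -25 + (9 + K)/(32 + L) (j(K, L) = (9 + K)/(32 + L) - 25 = -25 + (9 + K)/(32 + L))
B(Q, w) = (Q + 1/Q)/(-41 + w)
(j(-24, -8) + 3762)/(B(-64, -66) - 4200) = ((-791 - 24 - 25*(-8))/(32 - 8) + 3762)/((1 + (-64)²)/((-64)*(-41 - 66)) - 4200) = ((-791 - 24 + 200)/24 + 3762)/(-1/64*(1 + 4096)/(-107) - 4200) = ((1/24)*(-615) + 3762)/(-1/64*(-1/107)*4097 - 4200) = (-205/8 + 3762)/(4097/6848 - 4200) = 29891/(8*(-28757503/6848)) = (29891/8)*(-6848/28757503) = -25586696/28757503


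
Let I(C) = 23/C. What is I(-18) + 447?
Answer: 8023/18 ≈ 445.72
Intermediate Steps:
I(-18) + 447 = 23/(-18) + 447 = 23*(-1/18) + 447 = -23/18 + 447 = 8023/18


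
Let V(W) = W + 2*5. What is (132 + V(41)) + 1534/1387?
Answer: 255355/1387 ≈ 184.11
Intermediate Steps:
V(W) = 10 + W (V(W) = W + 10 = 10 + W)
(132 + V(41)) + 1534/1387 = (132 + (10 + 41)) + 1534/1387 = (132 + 51) + 1534*(1/1387) = 183 + 1534/1387 = 255355/1387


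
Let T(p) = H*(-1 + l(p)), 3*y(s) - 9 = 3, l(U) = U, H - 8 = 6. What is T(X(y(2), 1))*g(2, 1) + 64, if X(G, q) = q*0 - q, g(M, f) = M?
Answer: 8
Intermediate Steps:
H = 14 (H = 8 + 6 = 14)
y(s) = 4 (y(s) = 3 + (1/3)*3 = 3 + 1 = 4)
X(G, q) = -q (X(G, q) = 0 - q = -q)
T(p) = -14 + 14*p (T(p) = 14*(-1 + p) = -14 + 14*p)
T(X(y(2), 1))*g(2, 1) + 64 = (-14 + 14*(-1*1))*2 + 64 = (-14 + 14*(-1))*2 + 64 = (-14 - 14)*2 + 64 = -28*2 + 64 = -56 + 64 = 8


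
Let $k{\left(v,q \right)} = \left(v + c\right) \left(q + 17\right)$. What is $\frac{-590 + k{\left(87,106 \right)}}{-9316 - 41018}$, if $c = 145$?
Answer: $- \frac{13973}{25167} \approx -0.55521$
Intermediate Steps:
$k{\left(v,q \right)} = \left(17 + q\right) \left(145 + v\right)$ ($k{\left(v,q \right)} = \left(v + 145\right) \left(q + 17\right) = \left(145 + v\right) \left(17 + q\right) = \left(17 + q\right) \left(145 + v\right)$)
$\frac{-590 + k{\left(87,106 \right)}}{-9316 - 41018} = \frac{-590 + \left(2465 + 17 \cdot 87 + 145 \cdot 106 + 106 \cdot 87\right)}{-9316 - 41018} = \frac{-590 + \left(2465 + 1479 + 15370 + 9222\right)}{-50334} = \left(-590 + 28536\right) \left(- \frac{1}{50334}\right) = 27946 \left(- \frac{1}{50334}\right) = - \frac{13973}{25167}$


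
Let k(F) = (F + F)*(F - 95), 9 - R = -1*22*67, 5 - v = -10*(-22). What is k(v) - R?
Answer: 131817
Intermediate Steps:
v = -215 (v = 5 - (-10)*(-22) = 5 - 1*220 = 5 - 220 = -215)
R = 1483 (R = 9 - (-1*22)*67 = 9 - (-22)*67 = 9 - 1*(-1474) = 9 + 1474 = 1483)
k(F) = 2*F*(-95 + F) (k(F) = (2*F)*(-95 + F) = 2*F*(-95 + F))
k(v) - R = 2*(-215)*(-95 - 215) - 1*1483 = 2*(-215)*(-310) - 1483 = 133300 - 1483 = 131817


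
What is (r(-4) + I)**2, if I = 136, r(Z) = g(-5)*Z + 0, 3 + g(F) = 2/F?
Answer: 559504/25 ≈ 22380.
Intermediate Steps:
g(F) = -3 + 2/F
r(Z) = -17*Z/5 (r(Z) = (-3 + 2/(-5))*Z + 0 = (-3 + 2*(-1/5))*Z + 0 = (-3 - 2/5)*Z + 0 = -17*Z/5 + 0 = -17*Z/5)
(r(-4) + I)**2 = (-17/5*(-4) + 136)**2 = (68/5 + 136)**2 = (748/5)**2 = 559504/25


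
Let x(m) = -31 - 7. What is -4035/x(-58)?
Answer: 4035/38 ≈ 106.18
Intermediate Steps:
x(m) = -38
-4035/x(-58) = -4035/(-38) = -4035*(-1/38) = 4035/38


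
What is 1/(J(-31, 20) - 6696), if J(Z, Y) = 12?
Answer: -1/6684 ≈ -0.00014961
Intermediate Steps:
1/(J(-31, 20) - 6696) = 1/(12 - 6696) = 1/(-6684) = -1/6684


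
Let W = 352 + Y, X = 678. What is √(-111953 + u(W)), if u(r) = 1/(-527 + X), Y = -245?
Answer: 7*I*√52094698/151 ≈ 334.59*I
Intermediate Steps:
W = 107 (W = 352 - 245 = 107)
u(r) = 1/151 (u(r) = 1/(-527 + 678) = 1/151)
√(-111953 + u(W)) = √(-111953 + 1/151) = √(-16904902/151) = 7*I*√52094698/151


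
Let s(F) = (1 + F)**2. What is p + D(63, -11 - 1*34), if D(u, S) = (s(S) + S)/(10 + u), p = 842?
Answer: 63357/73 ≈ 867.90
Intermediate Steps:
D(u, S) = (S + (1 + S)**2)/(10 + u) (D(u, S) = ((1 + S)**2 + S)/(10 + u) = (S + (1 + S)**2)/(10 + u))
p + D(63, -11 - 1*34) = 842 + ((-11 - 1*34) + (1 + (-11 - 1*34))**2)/(10 + 63) = 842 + ((-11 - 34) + (1 + (-11 - 34))**2)/73 = 842 + (-45 + (1 - 45)**2)/73 = 842 + (-45 + (-44)**2)/73 = 842 + (-45 + 1936)/73 = 842 + (1/73)*1891 = 842 + 1891/73 = 63357/73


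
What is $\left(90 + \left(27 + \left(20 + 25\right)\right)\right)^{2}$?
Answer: $26244$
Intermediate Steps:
$\left(90 + \left(27 + \left(20 + 25\right)\right)\right)^{2} = \left(90 + \left(27 + 45\right)\right)^{2} = \left(90 + 72\right)^{2} = 162^{2} = 26244$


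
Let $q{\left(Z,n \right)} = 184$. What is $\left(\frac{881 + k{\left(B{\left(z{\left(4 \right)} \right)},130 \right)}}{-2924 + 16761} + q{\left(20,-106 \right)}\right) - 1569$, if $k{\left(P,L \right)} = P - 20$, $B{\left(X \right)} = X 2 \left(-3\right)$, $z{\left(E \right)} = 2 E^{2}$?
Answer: $- \frac{19163576}{13837} \approx -1385.0$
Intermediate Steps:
$B{\left(X \right)} = - 6 X$ ($B{\left(X \right)} = X \left(-6\right) = - 6 X$)
$k{\left(P,L \right)} = -20 + P$
$\left(\frac{881 + k{\left(B{\left(z{\left(4 \right)} \right)},130 \right)}}{-2924 + 16761} + q{\left(20,-106 \right)}\right) - 1569 = \left(\frac{881 - \left(20 + 6 \cdot 2 \cdot 4^{2}\right)}{-2924 + 16761} + 184\right) - 1569 = \left(\frac{881 - \left(20 + 6 \cdot 2 \cdot 16\right)}{13837} + 184\right) - 1569 = \left(\left(881 - 212\right) \frac{1}{13837} + 184\right) - 1569 = \left(669 \cdot \frac{1}{13837} + 184\right) - 1569 = \left(\frac{669}{13837} + 184\right) - 1569 = \frac{2546677}{13837} - 1569 = - \frac{19163576}{13837}$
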